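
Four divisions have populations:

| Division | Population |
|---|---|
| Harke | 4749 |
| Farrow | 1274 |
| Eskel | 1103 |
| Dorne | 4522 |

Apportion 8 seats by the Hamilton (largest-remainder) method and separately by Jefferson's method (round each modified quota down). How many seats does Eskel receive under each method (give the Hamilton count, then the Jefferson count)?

1 and 0

Hamilton: Harke 3, Farrow 1, Eskel 1, Dorne 3.
Jefferson: Harke 4, Farrow 1, Eskel 0, Dorne 3.
Eskel gets 1 under Hamilton and 0 under Jefferson.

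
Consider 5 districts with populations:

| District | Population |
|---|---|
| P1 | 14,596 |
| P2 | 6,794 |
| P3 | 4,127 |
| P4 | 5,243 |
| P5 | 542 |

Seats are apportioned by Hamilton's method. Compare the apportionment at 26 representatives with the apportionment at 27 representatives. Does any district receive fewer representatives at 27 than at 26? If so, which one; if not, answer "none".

At 26 seats: P1 12, P2 6, P3 3, P4 4, P5 1.
At 27 seats: P1 13, P2 6, P3 4, P4 4, P5 0.
P5 drops from 1 to 0.

P5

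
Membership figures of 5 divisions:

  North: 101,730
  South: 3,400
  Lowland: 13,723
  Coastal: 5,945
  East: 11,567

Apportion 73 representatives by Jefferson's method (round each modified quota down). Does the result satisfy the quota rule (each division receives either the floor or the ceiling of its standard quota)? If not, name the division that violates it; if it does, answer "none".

North

Standard quotas: North 54.459, South 1.820, Lowland 7.346, Coastal 3.183, East 6.192.
Jefferson allocation: North 56, South 1, Lowland 7, Coastal 3, East 6.
North has quota 54.459 (lower 54, upper 55) but receives 56 — outside the quota interval.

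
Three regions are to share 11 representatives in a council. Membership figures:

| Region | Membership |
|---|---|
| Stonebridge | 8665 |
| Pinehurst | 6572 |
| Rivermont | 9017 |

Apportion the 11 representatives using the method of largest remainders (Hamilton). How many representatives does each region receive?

Total 24254; standard divisor 24254/11 ≈ 2204.909.
Standard quotas: Stonebridge 3.9299, Pinehurst 2.9806, Rivermont 4.0895.
Lower quotas: Stonebridge 3, Pinehurst 2, Rivermont 4 (sum 9, leaving 2 seats).
Remainders in descending order: Pinehurst 0.9806, Stonebridge 0.9299, Rivermont 0.0895.
Largest remainders: Pinehurst, Stonebridge receive the extra seats.

Stonebridge 4, Pinehurst 3, Rivermont 4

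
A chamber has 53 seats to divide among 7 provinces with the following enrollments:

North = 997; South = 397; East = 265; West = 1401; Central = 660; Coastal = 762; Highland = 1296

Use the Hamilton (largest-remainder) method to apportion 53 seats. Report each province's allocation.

North: 9, South: 4, East: 2, West: 13, Central: 6, Coastal: 7, Highland: 12

Standard divisor: 5778 ÷ 53 ≈ 109.019.
Standard quotas: North 9.145, South 3.642, East 2.431, West 12.851, Central 6.054, Coastal 6.990, Highland 11.888.
Lower quotas: North 9, South 3, East 2, West 12, Central 6, Coastal 6, Highland 11 (sum 49, leaving 4 seats).
Remainders in descending order: Coastal 0.990, Highland 0.888, West 0.851, South 0.642, East 0.431, North 0.145, Central 0.054.
The surplus seats go to Coastal, Highland, West, South.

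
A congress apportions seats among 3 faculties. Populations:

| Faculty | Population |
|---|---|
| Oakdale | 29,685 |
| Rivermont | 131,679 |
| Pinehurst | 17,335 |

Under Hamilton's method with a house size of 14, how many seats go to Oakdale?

Standard divisor: 178699 ÷ 14 ≈ 12764.214.
Standard quotas: Oakdale 2.3256, Rivermont 10.3163, Pinehurst 1.3581.
Lower quotas: Oakdale 2, Rivermont 10, Pinehurst 1 (sum 13, leaving 1 seat).
Remainders in descending order: Pinehurst 0.3581, Oakdale 0.3256, Rivermont 0.3163.
The surplus seat goes to Pinehurst.
Oakdale receives 2.

2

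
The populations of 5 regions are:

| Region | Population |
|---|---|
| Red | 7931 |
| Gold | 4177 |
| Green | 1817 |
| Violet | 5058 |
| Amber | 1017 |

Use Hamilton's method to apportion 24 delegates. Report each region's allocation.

Red: 10, Gold: 5, Green: 2, Violet: 6, Amber: 1

Standard divisor: 20000 ÷ 24 ≈ 833.333.
Standard quotas: Red 9.5172, Gold 5.0124, Green 2.1804, Violet 6.0696, Amber 1.2204.
Lower quotas: Red 9, Gold 5, Green 2, Violet 6, Amber 1 (sum 23, leaving 1 seat).
Remainders in descending order: Red 0.5172, Amber 0.2204, Green 0.1804, Violet 0.0696, Gold 0.0124.
Largest remainder: Red receives the extra seat.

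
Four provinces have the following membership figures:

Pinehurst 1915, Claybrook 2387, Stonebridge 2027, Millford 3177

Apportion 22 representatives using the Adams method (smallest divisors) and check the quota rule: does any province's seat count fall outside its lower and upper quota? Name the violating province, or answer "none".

none

Standard quotas: Pinehurst 4.432, Claybrook 5.524, Stonebridge 4.691, Millford 7.353.
Adams allocation: Pinehurst 5, Claybrook 5, Stonebridge 5, Millford 7.
Every allocation lies between the lower and upper quota.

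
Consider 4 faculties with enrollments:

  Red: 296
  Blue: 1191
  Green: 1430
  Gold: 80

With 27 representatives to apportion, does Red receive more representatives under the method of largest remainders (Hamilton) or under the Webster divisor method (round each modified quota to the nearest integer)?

Webster

Hamilton: Red 2, Blue 11, Green 13, Gold 1.
Webster: Red 3, Blue 10, Green 13, Gold 1.
Red gets 2 under Hamilton and 3 under Webster.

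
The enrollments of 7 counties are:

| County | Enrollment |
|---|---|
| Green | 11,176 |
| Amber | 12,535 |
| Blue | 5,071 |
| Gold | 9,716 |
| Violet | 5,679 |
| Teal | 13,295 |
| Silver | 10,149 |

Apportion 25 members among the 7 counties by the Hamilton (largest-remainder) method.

Green=4, Amber=5, Blue=2, Gold=3, Violet=2, Teal=5, Silver=4

Total 67621; standard divisor 67621/25 ≈ 2704.84.
Standard quotas: Green 4.1319, Amber 4.6343, Blue 1.8748, Gold 3.5921, Violet 2.0996, Teal 4.9153, Silver 3.7522.
Lower quotas: Green 4, Amber 4, Blue 1, Gold 3, Violet 2, Teal 4, Silver 3 (sum 21, leaving 4 seats).
Remainders in descending order: Teal 0.9153, Blue 0.8748, Silver 0.7522, Amber 0.6343, Gold 0.5921, Green 0.1319, Violet 0.0996.
Largest remainders: Teal, Blue, Silver, Amber receive the extra seats.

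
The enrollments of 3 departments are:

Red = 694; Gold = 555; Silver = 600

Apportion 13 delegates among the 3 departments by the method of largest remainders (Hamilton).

Standard divisor: 1849 ÷ 13 ≈ 142.231.
Standard quotas: Red 4.879, Gold 3.902, Silver 4.218.
Lower quotas: Red 4, Gold 3, Silver 4 (sum 11, leaving 2 seats).
Remainders in descending order: Gold 0.902, Red 0.879, Silver 0.218.
The surplus seats go to Gold, Red.

Red 5, Gold 4, Silver 4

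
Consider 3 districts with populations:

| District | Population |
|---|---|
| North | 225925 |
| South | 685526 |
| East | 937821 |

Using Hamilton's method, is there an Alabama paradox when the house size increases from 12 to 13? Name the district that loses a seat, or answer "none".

At 12 seats: North 2, South 4, East 6.
At 13 seats: North 1, South 5, East 7.
North drops from 2 to 1.

North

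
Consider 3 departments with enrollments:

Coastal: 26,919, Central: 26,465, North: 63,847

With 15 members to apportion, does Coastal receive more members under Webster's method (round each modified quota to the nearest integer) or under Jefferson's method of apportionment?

Webster

Webster: Coastal 4, Central 3, North 8.
Jefferson: Coastal 3, Central 3, North 9.
Coastal gets 4 under Webster and 3 under Jefferson.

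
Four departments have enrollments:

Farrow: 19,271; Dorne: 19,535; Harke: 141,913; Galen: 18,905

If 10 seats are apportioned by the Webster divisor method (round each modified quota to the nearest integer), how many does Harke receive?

7

Standard divisor 199624/10 ≈ 19962.4; standard quotas: Farrow 0.965, Dorne 0.979, Harke 7.109, Galen 0.947.
Rounding to the nearest integer gives Farrow 1, Dorne 1, Harke 7, Galen 1 — total 10, matching the house size, so no adjustment is needed.
Harke receives 7.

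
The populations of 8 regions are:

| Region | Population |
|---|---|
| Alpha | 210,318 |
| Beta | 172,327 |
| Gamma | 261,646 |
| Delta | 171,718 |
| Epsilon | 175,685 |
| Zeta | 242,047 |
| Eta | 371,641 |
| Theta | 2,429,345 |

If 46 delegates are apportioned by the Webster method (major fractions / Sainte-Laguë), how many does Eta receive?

4

Standard divisor 4034727/46 ≈ 87711.457; standard quotas: Alpha 2.398, Beta 1.965, Gamma 2.983, Delta 1.958, Epsilon 2.003, Zeta 2.760, Eta 4.237, Theta 27.697.
Rounding to the nearest integer gives Alpha 2, Beta 2, Gamma 3, Delta 2, Epsilon 2, Zeta 3, Eta 4, Theta 28 — total 46, matching the house size, so no adjustment is needed.
Eta receives 4.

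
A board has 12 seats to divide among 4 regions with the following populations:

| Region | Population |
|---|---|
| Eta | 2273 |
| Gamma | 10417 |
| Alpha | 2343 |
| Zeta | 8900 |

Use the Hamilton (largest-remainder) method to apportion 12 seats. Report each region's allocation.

The standard divisor is 23933/12 ≈ 1994.417.
Standard quotas: Eta 1.1397, Gamma 5.2231, Alpha 1.1748, Zeta 4.4625.
Lower quotas: Eta 1, Gamma 5, Alpha 1, Zeta 4 (sum 11, leaving 1 seat).
Remainders in descending order: Zeta 0.4625, Gamma 0.2231, Alpha 0.1748, Eta 0.1397.
Largest remainder: Zeta receives the extra seat.

Eta=1, Gamma=5, Alpha=1, Zeta=5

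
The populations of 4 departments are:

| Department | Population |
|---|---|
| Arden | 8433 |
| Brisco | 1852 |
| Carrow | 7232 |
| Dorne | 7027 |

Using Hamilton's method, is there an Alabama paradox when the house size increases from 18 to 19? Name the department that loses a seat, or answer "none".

Brisco

At 18 seats: Arden 6, Brisco 2, Carrow 5, Dorne 5.
At 19 seats: Arden 7, Brisco 1, Carrow 6, Dorne 5.
Brisco drops from 2 to 1.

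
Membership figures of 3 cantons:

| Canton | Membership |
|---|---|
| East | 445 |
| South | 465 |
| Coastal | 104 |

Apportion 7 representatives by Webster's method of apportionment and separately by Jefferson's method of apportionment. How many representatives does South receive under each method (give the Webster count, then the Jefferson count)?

3 and 4

Webster: East 3, South 3, Coastal 1.
Jefferson: East 3, South 4, Coastal 0.
South gets 3 under Webster and 4 under Jefferson.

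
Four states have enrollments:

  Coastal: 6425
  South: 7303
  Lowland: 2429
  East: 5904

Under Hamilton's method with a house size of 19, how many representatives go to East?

The standard divisor is 22061/19 ≈ 1161.105.
Standard quotas: Coastal 5.5335, South 6.2897, Lowland 2.0920, East 5.0848.
Lower quotas: Coastal 5, South 6, Lowland 2, East 5 (sum 18, leaving 1 seat).
Remainders in descending order: Coastal 0.5335, South 0.2897, Lowland 0.0920, East 0.0848.
The surplus seat goes to Coastal.
East receives 5.

5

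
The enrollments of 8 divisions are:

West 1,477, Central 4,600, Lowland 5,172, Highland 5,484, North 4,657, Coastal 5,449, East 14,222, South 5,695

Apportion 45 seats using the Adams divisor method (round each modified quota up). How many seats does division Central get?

5

Standard divisor 46756/45 ≈ 1039.022; standard quotas: West 1.422, Central 4.427, Lowland 4.978, Highland 5.278, North 4.482, Coastal 5.244, East 13.688, South 5.481.
Rounding up gives 2, 5, 5, 6, 5, 6, 14, 6 = 49 seats, so the divisor must be adjusted.
With modified divisor 1144: modified quotas West 1.291, Central 4.021, Lowland 4.521, Highland 4.794, North 4.071, Coastal 4.763, East 12.432, South 4.978.
Rounding up: West 2, Central 5, Lowland 5, Highland 5, North 5, Coastal 5, East 13, South 5 (total 45).
Central receives 5.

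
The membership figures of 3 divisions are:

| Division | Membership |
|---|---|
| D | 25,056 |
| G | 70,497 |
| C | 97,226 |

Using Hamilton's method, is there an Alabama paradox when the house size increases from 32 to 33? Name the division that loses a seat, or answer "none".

none

At 32 seats: D 4, G 12, C 16.
At 33 seats: D 4, G 12, C 17.
No division's allocation decreased.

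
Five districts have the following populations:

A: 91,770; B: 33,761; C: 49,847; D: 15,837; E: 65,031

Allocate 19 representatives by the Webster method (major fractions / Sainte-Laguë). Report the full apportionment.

Standard divisor 256246/19 ≈ 13486.632; standard quotas: A 6.805, B 2.503, C 3.696, D 1.174, E 4.822.
Rounding to the nearest integer gives 7, 3, 4, 1, 5 = 20 seats, so the divisor must be adjusted.
With modified divisor 13800: modified quotas A 6.650, B 2.446, C 3.612, D 1.148, E 4.712.
Rounding to the nearest integer: A 7, B 2, C 4, D 1, E 5 (total 19).

A: 7, B: 2, C: 4, D: 1, E: 5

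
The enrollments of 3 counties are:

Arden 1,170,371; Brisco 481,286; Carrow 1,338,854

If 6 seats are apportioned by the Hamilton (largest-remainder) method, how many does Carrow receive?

The standard divisor is 2990511/6 ≈ 498418.5.
Standard quotas: Arden 2.3482, Brisco 0.9656, Carrow 2.6862.
Lower quotas: Arden 2, Brisco 0, Carrow 2 (sum 4, leaving 2 seats).
Remainders in descending order: Brisco 0.9656, Carrow 0.6862, Arden 0.3482.
Largest remainders: Brisco, Carrow receive the extra seats.
Carrow receives 3.

3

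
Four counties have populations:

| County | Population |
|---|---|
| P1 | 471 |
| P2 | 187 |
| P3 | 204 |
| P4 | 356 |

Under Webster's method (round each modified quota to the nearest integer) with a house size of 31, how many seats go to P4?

Standard divisor 1218/31 ≈ 39.29; standard quotas: P1 11.988, P2 4.759, P3 5.192, P4 9.061.
Rounding to the nearest integer gives P1 12, P2 5, P3 5, P4 9 — total 31, matching the house size, so no adjustment is needed.
P4 receives 9.

9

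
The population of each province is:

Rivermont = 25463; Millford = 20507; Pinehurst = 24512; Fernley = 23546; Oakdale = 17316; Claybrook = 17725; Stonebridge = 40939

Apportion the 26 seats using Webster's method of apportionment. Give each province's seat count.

Standard divisor 170008/26 ≈ 6538.769; standard quotas: Rivermont 3.894, Millford 3.136, Pinehurst 3.749, Fernley 3.601, Oakdale 2.648, Claybrook 2.711, Stonebridge 6.261.
Rounding to the nearest integer gives 4, 3, 4, 4, 3, 3, 6 = 27 seats, so the divisor must be adjusted.
With modified divisor 6800: modified quotas Rivermont 3.745, Millford 3.016, Pinehurst 3.605, Fernley 3.463, Oakdale 2.546, Claybrook 2.607, Stonebridge 6.020.
Rounding to the nearest integer: Rivermont 4, Millford 3, Pinehurst 4, Fernley 3, Oakdale 3, Claybrook 3, Stonebridge 6 (total 26).

Rivermont 4, Millford 3, Pinehurst 4, Fernley 3, Oakdale 3, Claybrook 3, Stonebridge 6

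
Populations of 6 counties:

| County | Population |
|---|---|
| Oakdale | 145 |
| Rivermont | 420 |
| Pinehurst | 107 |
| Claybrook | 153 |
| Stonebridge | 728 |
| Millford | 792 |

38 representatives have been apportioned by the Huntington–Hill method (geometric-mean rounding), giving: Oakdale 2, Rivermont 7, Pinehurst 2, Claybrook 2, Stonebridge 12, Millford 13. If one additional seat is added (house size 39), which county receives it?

Priority for the next seat is population ÷ (√(s·(s+1))).
Priorities: Oakdale 59.196, Rivermont 56.125, Pinehurst 43.683, Claybrook 62.462, Stonebridge 58.287, Millford 58.707.
Highest priority: Claybrook.

Claybrook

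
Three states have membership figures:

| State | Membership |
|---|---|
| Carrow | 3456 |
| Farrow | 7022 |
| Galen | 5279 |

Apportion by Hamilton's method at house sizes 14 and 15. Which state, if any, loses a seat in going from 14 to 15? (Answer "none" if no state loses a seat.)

none

At 14 seats: Carrow 3, Farrow 6, Galen 5.
At 15 seats: Carrow 3, Farrow 7, Galen 5.
No state's allocation decreased.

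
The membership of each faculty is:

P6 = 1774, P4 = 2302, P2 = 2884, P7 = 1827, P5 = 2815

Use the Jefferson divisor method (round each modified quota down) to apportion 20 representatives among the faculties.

P6 3, P4 4, P2 5, P7 3, P5 5

Standard divisor 11602/20 ≈ 580.1; standard quotas: P6 3.058, P4 3.968, P2 4.972, P7 3.149, P5 4.853.
Rounding down gives 3, 3, 4, 3, 4 = 17 seats, so the divisor must be adjusted.
With modified divisor 500: modified quotas P6 3.548, P4 4.604, P2 5.768, P7 3.654, P5 5.630.
Rounding down: P6 3, P4 4, P2 5, P7 3, P5 5 (total 20).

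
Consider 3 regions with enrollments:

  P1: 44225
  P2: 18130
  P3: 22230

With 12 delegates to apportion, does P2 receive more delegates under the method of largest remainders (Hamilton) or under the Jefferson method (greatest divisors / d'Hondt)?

Hamilton: P1 6, P2 3, P3 3.
Jefferson: P1 7, P2 2, P3 3.
P2 gets 3 under Hamilton and 2 under Jefferson.

Hamilton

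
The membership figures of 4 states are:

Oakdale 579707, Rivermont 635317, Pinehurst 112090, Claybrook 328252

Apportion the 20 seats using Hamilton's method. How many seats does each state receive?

Total 1655366; standard divisor 1655366/20 ≈ 82768.3.
Standard quotas: Oakdale 7.0040, Rivermont 7.6758, Pinehurst 1.3543, Claybrook 3.9659.
Lower quotas: Oakdale 7, Rivermont 7, Pinehurst 1, Claybrook 3 (sum 18, leaving 2 seats).
Remainders in descending order: Claybrook 0.9659, Rivermont 0.6758, Pinehurst 0.3543, Oakdale 0.0040.
Largest remainders: Claybrook, Rivermont receive the extra seats.

Oakdale 7, Rivermont 8, Pinehurst 1, Claybrook 4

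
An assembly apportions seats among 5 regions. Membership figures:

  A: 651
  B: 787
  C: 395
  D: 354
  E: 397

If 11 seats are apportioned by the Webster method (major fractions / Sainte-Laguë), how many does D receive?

1

Standard divisor 2584/11 ≈ 234.909; standard quotas: A 2.771, B 3.350, C 1.682, D 1.507, E 1.690.
Rounding to the nearest integer gives 3, 3, 2, 2, 2 = 12 seats, so the divisor must be adjusted.
With modified divisor 250: modified quotas A 2.604, B 3.148, C 1.580, D 1.416, E 1.588.
Rounding to the nearest integer: A 3, B 3, C 2, D 1, E 2 (total 11).
D receives 1.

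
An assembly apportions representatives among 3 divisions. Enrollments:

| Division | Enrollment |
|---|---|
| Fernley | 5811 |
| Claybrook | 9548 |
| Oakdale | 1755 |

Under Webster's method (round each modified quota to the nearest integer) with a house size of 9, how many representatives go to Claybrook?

Standard divisor 17114/9 ≈ 1901.556; standard quotas: Fernley 3.056, Claybrook 5.021, Oakdale 0.923.
Rounding to the nearest integer gives Fernley 3, Claybrook 5, Oakdale 1 — total 9, matching the house size, so no adjustment is needed.
Claybrook receives 5.

5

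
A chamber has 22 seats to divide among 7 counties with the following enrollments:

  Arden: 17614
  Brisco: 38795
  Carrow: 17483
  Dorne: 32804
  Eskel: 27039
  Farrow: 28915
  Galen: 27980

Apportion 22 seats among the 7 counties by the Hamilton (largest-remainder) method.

Total 190630; standard divisor 190630/22 = 8665.
Standard quotas: Arden 2.0328, Brisco 4.4772, Carrow 2.0177, Dorne 3.7858, Eskel 3.1205, Farrow 3.3370, Galen 3.2291.
Lower quotas: Arden 2, Brisco 4, Carrow 2, Dorne 3, Eskel 3, Farrow 3, Galen 3 (sum 20, leaving 2 seats).
Remainders in descending order: Dorne 0.7858, Brisco 0.4772, Farrow 0.3370, Galen 0.2291, Eskel 0.1205, Arden 0.0328, Carrow 0.0177.
Largest remainders: Dorne, Brisco receive the extra seats.

Arden=2, Brisco=5, Carrow=2, Dorne=4, Eskel=3, Farrow=3, Galen=3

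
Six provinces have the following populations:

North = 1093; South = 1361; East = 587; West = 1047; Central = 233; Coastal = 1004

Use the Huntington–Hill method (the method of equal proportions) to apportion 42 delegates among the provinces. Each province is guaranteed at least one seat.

North=8, South=11, East=5, West=8, Central=2, Coastal=8

With divisor 129: modified quotas North 8.473, South 10.550, East 4.550, West 8.116, Central 1.806, Coastal 7.783.
Geometric-mean thresholds: North √(8·9)=8.485, South √(10·11)=10.488, East √(4·5)=4.472, West √(8·9)=8.485, Central √(1·2)=1.414, Coastal √(7·8)=7.483.
Each quota rounded against its threshold gives North 8, South 11, East 5, West 8, Central 2, Coastal 8 (total 42).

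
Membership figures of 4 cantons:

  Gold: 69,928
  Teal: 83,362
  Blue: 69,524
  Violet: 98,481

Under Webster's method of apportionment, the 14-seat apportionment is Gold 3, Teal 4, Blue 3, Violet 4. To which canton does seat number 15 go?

Violet

Priority for the next seat is population ÷ (current seats + 0.5).
Priorities: Gold 19979.429, Teal 18524.889, Blue 19864.000, Violet 21884.667.
Highest priority: Violet.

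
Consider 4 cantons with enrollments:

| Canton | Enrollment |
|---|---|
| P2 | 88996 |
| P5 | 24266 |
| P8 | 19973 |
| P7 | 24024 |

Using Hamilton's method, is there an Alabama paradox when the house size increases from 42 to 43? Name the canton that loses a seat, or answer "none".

At 42 seats: P2 24, P5 7, P8 5, P7 6.
At 43 seats: P2 24, P5 7, P8 5, P7 7.
No canton's allocation decreased.

none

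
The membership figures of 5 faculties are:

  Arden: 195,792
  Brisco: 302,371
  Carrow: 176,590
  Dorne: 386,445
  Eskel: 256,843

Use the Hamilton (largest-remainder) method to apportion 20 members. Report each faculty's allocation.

The standard divisor is 1318041/20 ≈ 65902.05.
Standard quotas: Arden 2.9710, Brisco 4.5882, Carrow 2.6796, Dorne 5.8639, Eskel 3.8973.
Lower quotas: Arden 2, Brisco 4, Carrow 2, Dorne 5, Eskel 3 (sum 16, leaving 4 seats).
Remainders in descending order: Arden 0.9710, Eskel 0.8973, Dorne 0.8639, Carrow 0.6796, Brisco 0.5882.
The surplus seats go to Arden, Eskel, Dorne, Carrow.

Arden 3, Brisco 4, Carrow 3, Dorne 6, Eskel 4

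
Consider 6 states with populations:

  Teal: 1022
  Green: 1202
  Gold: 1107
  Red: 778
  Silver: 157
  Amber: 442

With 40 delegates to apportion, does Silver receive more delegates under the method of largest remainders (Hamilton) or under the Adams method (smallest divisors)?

Adams

Hamilton: Teal 9, Green 10, Gold 9, Red 7, Silver 1, Amber 4.
Adams: Teal 8, Green 10, Gold 9, Red 7, Silver 2, Amber 4.
Silver gets 1 under Hamilton and 2 under Adams.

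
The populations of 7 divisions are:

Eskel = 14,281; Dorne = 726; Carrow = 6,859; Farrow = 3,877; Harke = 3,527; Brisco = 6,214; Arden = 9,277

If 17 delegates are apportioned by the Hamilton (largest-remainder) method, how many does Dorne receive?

Total 44761; standard divisor 44761/17 = 2633.
Standard quotas: Eskel 5.4239, Dorne 0.2757, Carrow 2.6050, Farrow 1.4725, Harke 1.3395, Brisco 2.3600, Arden 3.5234.
Lower quotas: Eskel 5, Dorne 0, Carrow 2, Farrow 1, Harke 1, Brisco 2, Arden 3 (sum 14, leaving 3 seats).
Remainders in descending order: Carrow 0.6050, Arden 0.5234, Farrow 0.4725, Eskel 0.4239, Brisco 0.3600, Harke 0.3395, Dorne 0.2757.
Largest remainders: Carrow, Arden, Farrow receive the extra seats.
Dorne receives 0.

0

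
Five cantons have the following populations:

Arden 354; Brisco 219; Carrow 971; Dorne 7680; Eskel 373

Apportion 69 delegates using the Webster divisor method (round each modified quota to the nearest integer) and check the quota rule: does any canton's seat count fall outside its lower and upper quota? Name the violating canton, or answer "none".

Standard quotas: Arden 2.545, Brisco 1.575, Carrow 6.981, Dorne 55.217, Eskel 2.682.
Webster allocation: Arden 3, Brisco 2, Carrow 7, Dorne 54, Eskel 3.
Dorne has quota 55.217 (lower 55, upper 56) but receives 54 — outside the quota interval.

Dorne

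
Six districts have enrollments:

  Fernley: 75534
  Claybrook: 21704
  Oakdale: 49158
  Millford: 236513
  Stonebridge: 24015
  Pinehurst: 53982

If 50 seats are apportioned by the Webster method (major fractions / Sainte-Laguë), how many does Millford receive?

Standard divisor 460906/50 ≈ 9218.12; standard quotas: Fernley 8.194, Claybrook 2.354, Oakdale 5.333, Millford 25.657, Stonebridge 2.605, Pinehurst 5.856.
Rounding to the nearest integer gives Fernley 8, Claybrook 2, Oakdale 5, Millford 26, Stonebridge 3, Pinehurst 6 — total 50, matching the house size, so no adjustment is needed.
Millford receives 26.

26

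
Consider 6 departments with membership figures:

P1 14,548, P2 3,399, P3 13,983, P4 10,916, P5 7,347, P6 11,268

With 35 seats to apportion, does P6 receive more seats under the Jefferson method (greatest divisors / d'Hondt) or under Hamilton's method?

Hamilton

Jefferson: P1 9, P2 2, P3 8, P4 6, P5 4, P6 6.
Hamilton: P1 8, P2 2, P3 8, P4 6, P5 4, P6 7.
P6 gets 6 under Jefferson and 7 under Hamilton.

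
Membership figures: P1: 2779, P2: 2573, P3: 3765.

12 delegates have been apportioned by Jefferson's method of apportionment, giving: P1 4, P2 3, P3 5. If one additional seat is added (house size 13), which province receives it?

Priority for the next seat is population ÷ (current seats + 1).
Priorities: P1 555.800, P2 643.250, P3 627.500.
Highest priority: P2.

P2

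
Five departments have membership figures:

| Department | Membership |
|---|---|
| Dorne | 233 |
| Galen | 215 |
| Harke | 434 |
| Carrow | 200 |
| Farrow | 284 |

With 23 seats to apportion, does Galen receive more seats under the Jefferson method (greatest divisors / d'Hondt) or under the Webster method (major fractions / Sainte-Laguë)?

Webster

Jefferson: Dorne 4, Galen 3, Harke 8, Carrow 3, Farrow 5.
Webster: Dorne 4, Galen 4, Harke 7, Carrow 3, Farrow 5.
Galen gets 3 under Jefferson and 4 under Webster.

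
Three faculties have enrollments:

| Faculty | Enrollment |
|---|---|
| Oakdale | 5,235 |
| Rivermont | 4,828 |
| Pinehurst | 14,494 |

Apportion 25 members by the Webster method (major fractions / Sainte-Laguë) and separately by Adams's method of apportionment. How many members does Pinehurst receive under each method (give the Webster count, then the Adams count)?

15 and 14

Webster: Oakdale 5, Rivermont 5, Pinehurst 15.
Adams: Oakdale 6, Rivermont 5, Pinehurst 14.
Pinehurst gets 15 under Webster and 14 under Adams.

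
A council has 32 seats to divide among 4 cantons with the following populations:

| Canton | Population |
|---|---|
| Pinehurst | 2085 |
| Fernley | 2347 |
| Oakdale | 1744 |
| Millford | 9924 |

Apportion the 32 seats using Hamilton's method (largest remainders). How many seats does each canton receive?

Standard divisor: 16100 ÷ 32 ≈ 503.125.
Standard quotas: Pinehurst 4.1441, Fernley 4.6648, Oakdale 3.4663, Millford 19.7247.
Lower quotas: Pinehurst 4, Fernley 4, Oakdale 3, Millford 19 (sum 30, leaving 2 seats).
Remainders in descending order: Millford 0.7247, Fernley 0.6648, Oakdale 0.4663, Pinehurst 0.1441.
Largest remainders: Millford, Fernley receive the extra seats.

Pinehurst 4, Fernley 5, Oakdale 3, Millford 20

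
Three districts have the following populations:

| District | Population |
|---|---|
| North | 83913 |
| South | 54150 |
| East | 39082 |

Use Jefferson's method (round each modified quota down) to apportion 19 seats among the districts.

Standard divisor 177145/19 ≈ 9323.421; standard quotas: North 9.000, South 5.808, East 4.192.
Rounding down gives 9, 5, 4 = 18 seats, so the divisor must be adjusted.
With modified divisor 8700: modified quotas North 9.645, South 6.224, East 4.492.
Rounding down: North 9, South 6, East 4 (total 19).

North: 9, South: 6, East: 4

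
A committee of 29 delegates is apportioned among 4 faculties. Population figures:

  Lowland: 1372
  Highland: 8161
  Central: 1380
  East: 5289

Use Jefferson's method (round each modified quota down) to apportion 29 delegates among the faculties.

Standard divisor 16202/29 ≈ 558.69; standard quotas: Lowland 2.456, Highland 14.607, Central 2.470, East 9.467.
Rounding down gives 2, 14, 2, 9 = 27 seats, so the divisor must be adjusted.
With modified divisor 520: modified quotas Lowland 2.638, Highland 15.694, Central 2.654, East 10.171.
Rounding down: Lowland 2, Highland 15, Central 2, East 10 (total 29).

Lowland=2, Highland=15, Central=2, East=10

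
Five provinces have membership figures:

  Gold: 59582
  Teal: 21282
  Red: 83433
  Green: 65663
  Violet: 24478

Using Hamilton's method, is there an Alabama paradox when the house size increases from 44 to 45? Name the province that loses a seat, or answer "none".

none

At 44 seats: Gold 10, Teal 4, Red 15, Green 11, Violet 4.
At 45 seats: Gold 10, Teal 4, Red 15, Green 12, Violet 4.
No province's allocation decreased.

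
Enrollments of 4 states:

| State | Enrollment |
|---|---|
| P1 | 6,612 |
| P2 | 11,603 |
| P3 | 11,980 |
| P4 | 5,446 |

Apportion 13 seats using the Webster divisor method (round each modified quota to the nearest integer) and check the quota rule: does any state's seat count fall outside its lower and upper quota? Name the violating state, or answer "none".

Standard quotas: P1 2.412, P2 4.232, P3 4.370, P4 1.986.
Webster allocation: P1 2, P2 4, P3 5, P4 2.
Every allocation lies between the lower and upper quota.

none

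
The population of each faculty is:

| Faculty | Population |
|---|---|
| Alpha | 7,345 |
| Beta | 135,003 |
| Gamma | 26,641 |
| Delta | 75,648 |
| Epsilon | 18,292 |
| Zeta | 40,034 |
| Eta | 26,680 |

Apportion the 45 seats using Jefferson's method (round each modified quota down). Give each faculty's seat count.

Standard divisor 329643/45 ≈ 7325.4; standard quotas: Alpha 1.003, Beta 18.429, Gamma 3.637, Delta 10.327, Epsilon 2.497, Zeta 5.465, Eta 3.642.
Rounding down gives 1, 18, 3, 10, 2, 5, 3 = 42 seats, so the divisor must be adjusted.
With modified divisor 6710: modified quotas Alpha 1.095, Beta 20.120, Gamma 3.970, Delta 11.274, Epsilon 2.726, Zeta 5.966, Eta 3.976.
Rounding down: Alpha 1, Beta 20, Gamma 3, Delta 11, Epsilon 2, Zeta 5, Eta 3 (total 45).

Alpha: 1; Beta: 20; Gamma: 3; Delta: 11; Epsilon: 2; Zeta: 5; Eta: 3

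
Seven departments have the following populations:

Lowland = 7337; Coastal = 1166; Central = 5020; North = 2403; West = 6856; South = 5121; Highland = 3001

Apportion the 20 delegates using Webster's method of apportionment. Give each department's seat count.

Standard divisor 30904/20 ≈ 1545.2; standard quotas: Lowland 4.748, Coastal 0.755, Central 3.249, North 1.555, West 4.437, South 3.314, Highland 1.942.
Rounding to the nearest integer gives Lowland 5, Coastal 1, Central 3, North 2, West 4, South 3, Highland 2 — total 20, matching the house size, so no adjustment is needed.

Lowland=5; Coastal=1; Central=3; North=2; West=4; South=3; Highland=2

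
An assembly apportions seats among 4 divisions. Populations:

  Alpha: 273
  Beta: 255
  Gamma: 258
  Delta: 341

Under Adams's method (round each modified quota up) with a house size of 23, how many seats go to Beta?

5

Standard divisor 1127/23 ≈ 49; standard quotas: Alpha 5.571, Beta 5.204, Gamma 5.265, Delta 6.959.
Rounding up gives 6, 6, 6, 7 = 25 seats, so the divisor must be adjusted.
With modified divisor 53: modified quotas Alpha 5.151, Beta 4.811, Gamma 4.868, Delta 6.434.
Rounding up: Alpha 6, Beta 5, Gamma 5, Delta 7 (total 23).
Beta receives 5.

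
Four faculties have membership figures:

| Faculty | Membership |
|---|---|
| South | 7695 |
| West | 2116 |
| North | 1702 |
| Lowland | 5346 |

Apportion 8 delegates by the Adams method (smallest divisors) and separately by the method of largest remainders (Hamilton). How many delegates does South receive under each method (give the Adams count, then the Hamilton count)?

Adams: South 3, West 1, North 1, Lowland 3.
Hamilton: South 4, West 1, North 1, Lowland 2.
South gets 3 under Adams and 4 under Hamilton.

3 and 4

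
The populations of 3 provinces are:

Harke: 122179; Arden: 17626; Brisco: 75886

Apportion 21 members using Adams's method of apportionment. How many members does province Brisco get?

Standard divisor 215691/21 ≈ 10271; standard quotas: Harke 11.896, Arden 1.716, Brisco 7.388.
Rounding up gives 12, 2, 8 = 22 seats, so the divisor must be adjusted.
With modified divisor 11000: modified quotas Harke 11.107, Arden 1.602, Brisco 6.899.
Rounding up: Harke 12, Arden 2, Brisco 7 (total 21).
Brisco receives 7.

7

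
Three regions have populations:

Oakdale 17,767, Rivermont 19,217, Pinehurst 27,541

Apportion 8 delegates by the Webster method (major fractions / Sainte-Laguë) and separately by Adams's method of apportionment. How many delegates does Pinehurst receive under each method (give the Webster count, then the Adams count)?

Webster: Oakdale 2, Rivermont 2, Pinehurst 4.
Adams: Oakdale 2, Rivermont 3, Pinehurst 3.
Pinehurst gets 4 under Webster and 3 under Adams.

4 and 3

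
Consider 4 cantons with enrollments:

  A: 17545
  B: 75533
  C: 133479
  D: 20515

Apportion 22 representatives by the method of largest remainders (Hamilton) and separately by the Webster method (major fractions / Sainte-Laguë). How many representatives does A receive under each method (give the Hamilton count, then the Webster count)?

1 and 2

Hamilton: A 1, B 7, C 12, D 2.
Webster: A 2, B 7, C 11, D 2.
A gets 1 under Hamilton and 2 under Webster.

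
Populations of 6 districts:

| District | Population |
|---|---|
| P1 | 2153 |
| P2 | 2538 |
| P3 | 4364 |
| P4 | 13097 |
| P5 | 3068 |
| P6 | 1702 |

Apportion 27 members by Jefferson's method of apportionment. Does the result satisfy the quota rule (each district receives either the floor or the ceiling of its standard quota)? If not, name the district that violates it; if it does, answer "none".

Standard quotas: P1 2.159, P2 2.545, P3 4.377, P4 13.135, P5 3.077, P6 1.707.
Jefferson allocation: P1 2, P2 2, P3 4, P4 15, P5 3, P6 1.
P4 has quota 13.135 (lower 13, upper 14) but receives 15 — outside the quota interval.

P4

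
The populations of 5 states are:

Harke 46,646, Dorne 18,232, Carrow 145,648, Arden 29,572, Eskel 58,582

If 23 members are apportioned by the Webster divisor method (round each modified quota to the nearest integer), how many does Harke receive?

4

Standard divisor 298680/23 ≈ 12986.087; standard quotas: Harke 3.592, Dorne 1.404, Carrow 11.216, Arden 2.277, Eskel 4.511.
Rounding to the nearest integer gives Harke 4, Dorne 1, Carrow 11, Arden 2, Eskel 5 — total 23, matching the house size, so no adjustment is needed.
Harke receives 4.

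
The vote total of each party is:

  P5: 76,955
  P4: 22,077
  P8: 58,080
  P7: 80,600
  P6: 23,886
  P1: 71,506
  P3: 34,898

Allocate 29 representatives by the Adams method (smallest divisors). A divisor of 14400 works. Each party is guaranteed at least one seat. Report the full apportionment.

With modified divisor 14400: modified quotas P5 5.344, P4 1.533, P8 4.033, P7 5.597, P6 1.659, P1 4.966, P3 2.423.
Rounding up: P5 6, P4 2, P8 5, P7 6, P6 2, P1 5, P3 3 (total 29).

P5=6, P4=2, P8=5, P7=6, P6=2, P1=5, P3=3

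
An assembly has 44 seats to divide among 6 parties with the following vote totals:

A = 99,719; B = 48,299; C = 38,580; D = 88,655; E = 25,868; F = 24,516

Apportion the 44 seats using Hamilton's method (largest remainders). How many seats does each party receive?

Standard divisor: 325637 ÷ 44 ≈ 7400.841.
Standard quotas: A 13.4740, B 6.5262, C 5.2129, D 11.9790, E 3.4953, F 3.3126.
Lower quotas: A 13, B 6, C 5, D 11, E 3, F 3 (sum 41, leaving 3 seats).
Remainders in descending order: D 0.9790, B 0.5262, E 0.4953, A 0.4740, F 0.3126, C 0.2129.
The surplus seats go to D, B, E.

A 13; B 7; C 5; D 12; E 4; F 3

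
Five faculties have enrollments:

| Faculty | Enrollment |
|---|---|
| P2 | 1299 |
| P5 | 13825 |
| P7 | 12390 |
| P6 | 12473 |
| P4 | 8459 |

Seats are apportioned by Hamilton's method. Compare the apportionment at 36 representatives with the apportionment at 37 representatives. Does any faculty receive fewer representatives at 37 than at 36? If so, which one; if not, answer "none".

P4

At 36 seats: P2 1, P5 10, P7 9, P6 9, P4 7.
At 37 seats: P2 1, P5 11, P7 9, P6 10, P4 6.
P4 drops from 7 to 6.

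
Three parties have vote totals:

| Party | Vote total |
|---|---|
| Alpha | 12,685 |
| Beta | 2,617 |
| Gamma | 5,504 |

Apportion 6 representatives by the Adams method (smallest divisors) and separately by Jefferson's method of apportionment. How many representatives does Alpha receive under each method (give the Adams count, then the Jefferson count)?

3 and 4

Adams: Alpha 3, Beta 1, Gamma 2.
Jefferson: Alpha 4, Beta 0, Gamma 2.
Alpha gets 3 under Adams and 4 under Jefferson.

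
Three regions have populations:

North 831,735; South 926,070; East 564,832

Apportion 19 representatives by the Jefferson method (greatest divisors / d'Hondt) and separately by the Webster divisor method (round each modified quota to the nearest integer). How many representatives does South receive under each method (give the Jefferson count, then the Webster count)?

8 and 7

Jefferson: North 7, South 8, East 4.
Webster: North 7, South 7, East 5.
South gets 8 under Jefferson and 7 under Webster.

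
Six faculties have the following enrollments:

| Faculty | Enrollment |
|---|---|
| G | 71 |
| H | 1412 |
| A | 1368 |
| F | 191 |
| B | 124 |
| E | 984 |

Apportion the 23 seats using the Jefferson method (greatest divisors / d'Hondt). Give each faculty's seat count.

G=0, H=8, A=8, F=1, B=0, E=6

Standard divisor 4150/23 ≈ 180.435; standard quotas: G 0.393, H 7.826, A 7.582, F 1.059, B 0.687, E 5.453.
Rounding down gives 0, 7, 7, 1, 0, 5 = 20 seats, so the divisor must be adjusted.
With modified divisor 160: modified quotas G 0.444, H 8.825, A 8.550, F 1.194, B 0.775, E 6.150.
Rounding down: G 0, H 8, A 8, F 1, B 0, E 6 (total 23).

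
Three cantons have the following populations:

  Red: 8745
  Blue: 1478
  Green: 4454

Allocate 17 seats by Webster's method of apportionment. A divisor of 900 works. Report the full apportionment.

Red: 10; Blue: 2; Green: 5

With modified divisor 900: modified quotas Red 9.717, Blue 1.642, Green 4.949.
Rounding to the nearest integer: Red 10, Blue 2, Green 5 (total 17).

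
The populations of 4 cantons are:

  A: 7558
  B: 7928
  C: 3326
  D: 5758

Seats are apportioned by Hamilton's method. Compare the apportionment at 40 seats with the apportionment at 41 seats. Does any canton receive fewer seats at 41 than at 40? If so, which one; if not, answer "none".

C

At 40 seats: A 12, B 13, C 6, D 9.
At 41 seats: A 13, B 13, C 5, D 10.
C drops from 6 to 5.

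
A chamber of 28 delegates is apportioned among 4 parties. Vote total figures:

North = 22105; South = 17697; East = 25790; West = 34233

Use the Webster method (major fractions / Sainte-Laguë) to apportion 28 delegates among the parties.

North: 6, South: 5, East: 7, West: 10

Standard divisor 99825/28 ≈ 3565.179; standard quotas: North 6.200, South 4.964, East 7.234, West 9.602.
Rounding to the nearest integer gives North 6, South 5, East 7, West 10 — total 28, matching the house size, so no adjustment is needed.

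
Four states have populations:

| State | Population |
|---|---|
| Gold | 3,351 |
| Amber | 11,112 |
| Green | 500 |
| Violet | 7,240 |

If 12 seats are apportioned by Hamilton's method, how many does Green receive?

0

Standard divisor: 22203 ÷ 12 ≈ 1850.25.
Standard quotas: Gold 1.8111, Amber 6.0057, Green 0.2702, Violet 3.9130.
Lower quotas: Gold 1, Amber 6, Green 0, Violet 3 (sum 10, leaving 2 seats).
Remainders in descending order: Violet 0.9130, Gold 0.8111, Green 0.2702, Amber 0.0057.
The surplus seats go to Violet, Gold.
Green receives 0.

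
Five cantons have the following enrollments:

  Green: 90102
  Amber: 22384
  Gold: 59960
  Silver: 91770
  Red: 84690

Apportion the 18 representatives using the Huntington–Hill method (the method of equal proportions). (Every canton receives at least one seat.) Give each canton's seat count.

Green 5; Amber 1; Gold 3; Silver 5; Red 4

With divisor 19542: modified quotas Green 4.611, Amber 1.145, Gold 3.068, Silver 4.696, Red 4.334.
Geometric-mean thresholds: Green √(4·5)=4.472, Amber √(1·2)=1.414, Gold √(3·4)=3.464, Silver √(4·5)=4.472, Red √(4·5)=4.472.
Each quota rounded against its threshold gives Green 5, Amber 1, Gold 3, Silver 5, Red 4 (total 18).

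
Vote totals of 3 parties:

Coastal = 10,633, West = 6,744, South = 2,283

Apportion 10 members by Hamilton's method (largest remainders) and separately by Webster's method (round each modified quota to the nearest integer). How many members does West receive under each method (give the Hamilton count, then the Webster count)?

Hamilton: Coastal 5, West 4, South 1.
Webster: Coastal 6, West 3, South 1.
West gets 4 under Hamilton and 3 under Webster.

4 and 3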